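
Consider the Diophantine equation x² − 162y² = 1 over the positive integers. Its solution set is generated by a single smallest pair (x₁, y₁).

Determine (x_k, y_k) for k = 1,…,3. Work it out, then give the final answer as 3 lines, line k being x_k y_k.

√162 = [12; 1,2,1,2,12,2,1,2,1,24, …], period ℓ=10 (even) → k=9
step 0: (12, 1)  from 12·(1,0) + (0,1)
step 1: (13, 1)  from 1·(12,1) + (1,0)
step 2: (38, 3)  from 2·(13,1) + (12,1)
step 3: (51, 4)  from 1·(38,3) + (13,1)
step 4: (140, 11)  from 2·(51,4) + (38,3)
step 5: (1731, 136)  from 12·(140,11) + (51,4)
step 6: (3602, 283)  from 2·(1731,136) + (140,11)
step 7: (5333, 419)  from 1·(3602,283) + (1731,136)
step 8: (14268, 1121)  from 2·(5333,419) + (3602,283)
step 9: (19601, 1540)  from 1·(14268,1121) + (5333,419)
(x₁, y₁) = (19601, 1540);  19601² − 162·1540² = 1 ✓
k=2:  x_2 = 19601·19601+162·1540·1540 = 768398401,  y_2 = 19601·1540+1540·19601 = 60371080
k=3:  x_3 = 19601·768398401+162·1540·60371080 = 30122754096401,  y_3 = 19601·60371080+1540·768398401 = 2366667076620

19601 1540
768398401 60371080
30122754096401 2366667076620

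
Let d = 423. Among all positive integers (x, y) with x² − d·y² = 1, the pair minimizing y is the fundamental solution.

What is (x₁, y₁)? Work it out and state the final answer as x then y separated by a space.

4607 224

√423 = [20; 1,1,3,4,3,1,1,40, …], period ℓ=8 (even) → k=7
k=0  a_k=20  p_k/q_k = 20/1
…
k=6  a_k=1  p_k/q_k = 2612/127
k=7  a_k=1  p_k/q_k = 4607/224
→ (4607, 224).  Check: 4607²=21224449, 423·224²=21224448, difference 1.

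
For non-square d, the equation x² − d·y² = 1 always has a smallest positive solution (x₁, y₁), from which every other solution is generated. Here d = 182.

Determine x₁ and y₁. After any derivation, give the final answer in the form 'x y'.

√182 → a₀=13, period (2,26); ℓ=2 even so k=1
step 0: (13, 1)  from 13·(1,0) + (0,1)
step 1: (27, 2)  from 2·(13,1) + (1,0)
→ (27, 2).  Check: 27²=729, 182·2²=728, difference 1.

27 2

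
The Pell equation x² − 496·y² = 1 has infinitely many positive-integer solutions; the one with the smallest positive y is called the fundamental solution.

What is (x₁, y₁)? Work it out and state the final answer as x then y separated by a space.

[22; 3,1,2,4,1,…,1,3,44] for √496; ℓ=16 ⇒ convergent index 15
a_0=22:  p_0=22·1+0=22,  q_0=22·0+1=1
…
a_3=2:  p_3=2·89+67=245,  q_3=2·4+3=11
a_4=4:  p_4=4·245+89=1069,  q_4=4·11+4=48
…
a_6=1:  p_6=1·1314+1069=2383,  q_6=1·59+48=107
a_7=2:  p_7=2·2383+1314=6080,  q_7=2·107+59=273
…
a_10=1:  p_10=1·35166+14543=49709,  q_10=1·1579+653=2232
a_11=1:  p_11=1·49709+35166=84875,  q_11=1·2232+1579=3811
a_12=4:  p_12=4·84875+49709=389209,  q_12=4·3811+2232=17476
a_13=2:  p_13=2·389209+84875=863293,  q_13=2·17476+3811=38763
a_14=1:  p_14=1·863293+389209=1252502,  q_14=1·38763+17476=56239
a_15=3:  p_15=3·1252502+863293=4620799,  q_15=3·56239+38763=207480
fundamental: x₁=4620799, y₁=207480  (since 21351783398401 − 496·43047950400 = 1)

4620799 207480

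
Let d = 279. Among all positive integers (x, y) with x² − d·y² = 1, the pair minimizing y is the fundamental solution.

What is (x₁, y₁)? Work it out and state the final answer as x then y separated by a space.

1520 91

[16; 1,2,2,1,2,2,1,32] for √279; ℓ=8 ⇒ convergent index 7
step 0: (16, 1)  from 16·(1,0) + (0,1)
step 1: (17, 1)  from 1·(16,1) + (1,0)
step 2: (50, 3)  from 2·(17,1) + (16,1)
…
step 5: (451, 27)  from 2·(167,10) + (117,7)
step 6: (1069, 64)  from 2·(451,27) + (167,10)
step 7: (1520, 91)  from 1·(1069,64) + (451,27)
fundamental: x₁=1520, y₁=91  (since 2310400 − 279·8281 = 1)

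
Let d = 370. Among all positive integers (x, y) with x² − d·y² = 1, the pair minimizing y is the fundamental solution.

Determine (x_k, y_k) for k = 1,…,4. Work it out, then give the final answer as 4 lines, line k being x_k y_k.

213859 11118
91471343761 4755368724
39123940210553539 2033956799880714
16734013458886067250241 869959934526623861928

[19; 4,4,38] for √370; ℓ=3 ⇒ convergent index 5
a_0=19:  p_0=19·1+0=19,  q_0=19·0+1=1
a_1=4:  p_1=4·19+1=77,  q_1=4·1+0=4
…
a_3=38:  p_3=38·327+77=12503,  q_3=38·17+4=650
a_4=4:  p_4=4·12503+327=50339,  q_4=4·650+17=2617
a_5=4:  p_5=4·50339+12503=213859,  q_5=4·2617+650=11118
(x₁, y₁) = (213859, 11118);  213859² − 370·11118² = 1 ✓
(x_2, y_2) = (213859·213859 + 370·11118·11118, 213859·11118 + 11118·213859) = (91471343761, 4755368724)
(x_3, y_3) = (213859·91471343761 + 370·11118·4755368724, 213859·4755368724 + 11118·91471343761) = (39123940210553539, 2033956799880714)
(x_4, y_4) = (213859·39123940210553539 + 370·11118·2033956799880714, 213859·2033956799880714 + 11118·39123940210553539) = (16734013458886067250241, 869959934526623861928)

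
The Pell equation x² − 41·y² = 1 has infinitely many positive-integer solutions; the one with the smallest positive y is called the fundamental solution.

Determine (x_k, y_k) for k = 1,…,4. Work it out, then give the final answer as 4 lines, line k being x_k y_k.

√41 = [6; 2,2,12, …], period ℓ=3 (odd) → k=5
a_0=6:  p_0=6·1+0=6,  q_0=6·0+1=1
…
a_2=2:  p_2=2·13+6=32,  q_2=2·2+1=5
a_3=12:  p_3=12·32+13=397,  q_3=12·5+2=62
a_4=2:  p_4=2·397+32=826,  q_4=2·62+5=129
a_5=2:  p_5=2·826+397=2049,  q_5=2·129+62=320
→ (2049, 320).  Check: 2049²=4198401, 41·320²=4198400, difference 1.
(2049+320√41)^2 = 8396801 + 1311360√41
(2049+320√41)^3 = 34410088449 + 5373952960√41
(2049+320√41)^4 = 141012534067201 + 22022457918720√41

2049 320
8396801 1311360
34410088449 5373952960
141012534067201 22022457918720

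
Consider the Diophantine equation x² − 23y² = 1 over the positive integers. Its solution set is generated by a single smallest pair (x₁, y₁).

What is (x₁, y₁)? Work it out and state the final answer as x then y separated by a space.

√23 = [4; 1,3,1,8, …], period ℓ=4 (even) → k=3
i=0: a=4 ⇒ p=4, q=1
i=1: a=1 ⇒ p=5, q=1
i=2: a=3 ⇒ p=19, q=4
i=3: a=1 ⇒ p=24, q=5
fundamental: x₁=24, y₁=5  (since 576 − 23·25 = 1)

24 5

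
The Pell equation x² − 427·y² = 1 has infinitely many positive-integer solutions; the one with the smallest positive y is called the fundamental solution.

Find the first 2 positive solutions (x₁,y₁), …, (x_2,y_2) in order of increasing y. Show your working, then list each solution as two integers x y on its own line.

62 3
7687 372

d=427: √d = [20; 1,1,1,40] (ℓ=4, even), read p_3/q_3
i=0: a=20 ⇒ p=20, q=1
i=1: a=1 ⇒ p=21, q=1
i=2: a=1 ⇒ p=41, q=2
i=3: a=1 ⇒ p=62, q=3
(x₁, y₁) = (62, 3);  62² − 427·3² = 1 ✓
k=2:  x_2 = 62·62+427·3·3 = 7687,  y_2 = 62·3+3·62 = 372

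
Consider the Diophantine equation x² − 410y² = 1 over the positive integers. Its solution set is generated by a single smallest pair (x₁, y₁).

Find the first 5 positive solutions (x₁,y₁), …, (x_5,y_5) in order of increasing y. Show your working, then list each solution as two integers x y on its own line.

d=410: √d = [20; 4,40] (ℓ=2, even), read p_1/q_1
a_0=20:  p_0=20·1+0=20,  q_0=20·0+1=1
a_1=4:  p_1=4·20+1=81,  q_1=4·1+0=4
(x₁, y₁) = (81, 4);  81² − 410·4² = 1 ✓
(x_2, y_2) = (81·81 + 410·4·4, 81·4 + 4·81) = (13121, 648)
(x_3, y_3) = (81·13121 + 410·4·648, 81·648 + 4·13121) = (2125521, 104972)
(x_4, y_4) = (81·2125521 + 410·4·104972, 81·104972 + 4·2125521) = (344321281, 17004816)
(x_5, y_5) = (81·344321281 + 410·4·17004816, 81·17004816 + 4·344321281) = (55777922001, 2754675220)

81 4
13121 648
2125521 104972
344321281 17004816
55777922001 2754675220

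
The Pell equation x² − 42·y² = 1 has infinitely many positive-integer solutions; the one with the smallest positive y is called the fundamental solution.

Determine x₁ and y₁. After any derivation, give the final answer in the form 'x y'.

13 2

√42 → a₀=6, period (2,12); ℓ=2 even so k=1
i=0: a=6 ⇒ p=6, q=1
i=1: a=2 ⇒ p=13, q=2
(x₁, y₁) = (13, 2);  13² − 42·2² = 1 ✓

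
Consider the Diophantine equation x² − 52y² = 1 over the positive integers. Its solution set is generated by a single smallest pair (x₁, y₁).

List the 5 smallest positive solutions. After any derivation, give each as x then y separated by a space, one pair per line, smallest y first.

√52 → a₀=7, period (4,1,2,1,4,14); ℓ=6 even so k=5
step 0: (7, 1)  from 7·(1,0) + (0,1)
…
step 2: (36, 5)  from 1·(29,4) + (7,1)
step 3: (101, 14)  from 2·(36,5) + (29,4)
step 4: (137, 19)  from 1·(101,14) + (36,5)
step 5: (649, 90)  from 4·(137,19) + (101,14)
(x₁, y₁) = (649, 90);  649² − 52·90² = 1 ✓
(x_2, y_2) = (649·649 + 52·90·90, 649·90 + 90·649) = (842401, 116820)
(x_3, y_3) = (649·842401 + 52·90·116820, 649·116820 + 90·842401) = (1093435849, 151632270)
(x_4, y_4) = (649·1093435849 + 52·90·151632270, 649·151632270 + 90·1093435849) = (1419278889601, 196818569640)
(x_5, y_5) = (649·1419278889601 + 52·90·196818569640, 649·196818569640 + 90·1419278889601) = (1842222905266249, 255470351760450)

649 90
842401 116820
1093435849 151632270
1419278889601 196818569640
1842222905266249 255470351760450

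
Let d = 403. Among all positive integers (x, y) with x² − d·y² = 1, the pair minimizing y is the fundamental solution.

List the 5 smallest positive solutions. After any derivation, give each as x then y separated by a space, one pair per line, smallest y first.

669878 33369
897473069767 44706317964
1202394930058086974 59895557730143415
1610915821914004898868577 80245432842261314788776
2158234137903017152358511160238 107509300122956754498421235241

[20; 13,2,1,3,1,3,1,2,13,40] for √403; ℓ=10 ⇒ convergent index 9
step 0: (20, 1)  from 20·(1,0) + (0,1)
…
step 2: (542, 27)  from 2·(261,13) + (20,1)
step 3: (803, 40)  from 1·(542,27) + (261,13)
step 4: (2951, 147)  from 3·(803,40) + (542,27)
…
step 7: (17967, 895)  from 1·(14213,708) + (3754,187)
step 8: (50147, 2498)  from 2·(17967,895) + (14213,708)
step 9: (669878, 33369)  from 13·(50147,2498) + (17967,895)
fundamental: x₁=669878, y₁=33369  (since 448736534884 − 403·1113490161 = 1)
k=2:  x_2 = 669878·669878+403·33369·33369 = 897473069767,  y_2 = 669878·33369+33369·669878 = 44706317964
k=3:  x_3 = 669878·897473069767+403·33369·44706317964 = 1202394930058086974,  y_3 = 669878·44706317964+33369·897473069767 = 59895557730143415
k=4:  x_4 = 669878·1202394930058086974+403·33369·59895557730143415 = 1610915821914004898868577,  y_4 = 669878·59895557730143415+33369·1202394930058086974 = 80245432842261314788776
k=5:  x_5 = 669878·1610915821914004898868577+403·33369·80245432842261314788776 = 2158234137903017152358511160238,  y_5 = 669878·80245432842261314788776+33369·1610915821914004898868577 = 107509300122956754498421235241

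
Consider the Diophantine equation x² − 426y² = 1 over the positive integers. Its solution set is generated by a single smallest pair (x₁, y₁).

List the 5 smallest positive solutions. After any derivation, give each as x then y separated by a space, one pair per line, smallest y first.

88751 4300
15753480001 763258600
2796274207048751 135479928012900
496344264283813920001 24047958181382517200
88102099596109264220968751 4268560672976279640021500

√426 → a₀=20, period (1,1,1,3,2,6,2,3,1,1,1,40); ℓ=12 even so k=11
a_0=20:  p_0=20·1+0=20,  q_0=20·0+1=1
…
a_3=1:  p_3=1·41+21=62,  q_3=1·2+1=3
a_4=3:  p_4=3·62+41=227,  q_4=3·3+2=11
a_5=2:  p_5=2·227+62=516,  q_5=2·11+3=25
…
a_7=2:  p_7=2·3323+516=7162,  q_7=2·161+25=347
a_8=3:  p_8=3·7162+3323=24809,  q_8=3·347+161=1202
a_9=1:  p_9=1·24809+7162=31971,  q_9=1·1202+347=1549
a_10=1:  p_10=1·31971+24809=56780,  q_10=1·1549+1202=2751
a_11=1:  p_11=1·56780+31971=88751,  q_11=1·2751+1549=4300
→ (88751, 4300).  Check: 88751²=7876740001, 426·4300²=7876740000, difference 1.
k=2:  x_2 = 88751·88751+426·4300·4300 = 15753480001,  y_2 = 88751·4300+4300·88751 = 763258600
k=3:  x_3 = 88751·15753480001+426·4300·763258600 = 2796274207048751,  y_3 = 88751·763258600+4300·15753480001 = 135479928012900
k=4:  x_4 = 88751·2796274207048751+426·4300·135479928012900 = 496344264283813920001,  y_4 = 88751·135479928012900+4300·2796274207048751 = 24047958181382517200
k=5:  x_5 = 88751·496344264283813920001+426·4300·24047958181382517200 = 88102099596109264220968751,  y_5 = 88751·24047958181382517200+4300·496344264283813920001 = 4268560672976279640021500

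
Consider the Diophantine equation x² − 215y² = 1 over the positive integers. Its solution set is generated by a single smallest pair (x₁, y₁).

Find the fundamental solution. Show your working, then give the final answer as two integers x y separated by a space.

[14; 1,1,1,28] for √215; ℓ=4 ⇒ convergent index 3
i=0: a=14 ⇒ p=14, q=1
…
i=2: a=1 ⇒ p=29, q=2
i=3: a=1 ⇒ p=44, q=3
(x₁, y₁) = (44, 3);  44² − 215·3² = 1 ✓

44 3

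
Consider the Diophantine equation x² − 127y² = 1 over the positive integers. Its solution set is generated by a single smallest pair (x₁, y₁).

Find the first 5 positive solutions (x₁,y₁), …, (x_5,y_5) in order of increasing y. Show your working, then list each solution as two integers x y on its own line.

[11; 3,1,2,2,7,11,7,2,2,1,3,22] for √127; ℓ=12 ⇒ convergent index 11
step 0: (11, 1)  from 11·(1,0) + (0,1)
step 1: (34, 3)  from 3·(11,1) + (1,0)
step 2: (45, 4)  from 1·(34,3) + (11,1)
step 3: (124, 11)  from 2·(45,4) + (34,3)
…
step 5: (2175, 193)  from 7·(293,26) + (124,11)
step 6: (24218, 2149)  from 11·(2175,193) + (293,26)
…
step 8: (367620, 32621)  from 2·(171701,15236) + (24218,2149)
step 9: (906941, 80478)  from 2·(367620,32621) + (171701,15236)
step 10: (1274561, 113099)  from 1·(906941,80478) + (367620,32621)
step 11: (4730624, 419775)  from 3·(1274561,113099) + (906941,80478)
fundamental: x₁=4730624, y₁=419775  (since 22378803429376 − 127·176211050625 = 1)
n=2: (4730624,419775)∘(4730624,419775) = (4730624·4730624+127·419775·419775, 4730624·419775+419775·4730624) = (44757606858751,3971595379200)
n=3: (44757606858751,3971595379200)∘(4730624,419775) = (4730624·44757606858751+127·419775·3971595379200, 4730624·3971595379200+419775·44757606858751) = (423462818377139450624,37576248838264821825)
n=4: (423462818377139450624,37576248838264821825)∘(4730624,419775) = (4730624·423462818377139450624+127·419775·37576248838264821825, 4730624·37576248838264821825+419775·423462818377139450624) = (4006486743445029115330560001,355518209168531397366758400)
n=5: (4006486743445029115330560001,355518209168531397366758400)∘(4730624,419775) = (4730624·4006486743445029115330560001+127·419775·355518209168531397366758400, 4730624·355518209168531397366758400+419775·4006486743445029115330560001) = (37906364688445371364544653008890624,3363645945459311770024609913661375)

4730624 419775
44757606858751 3971595379200
423462818377139450624 37576248838264821825
4006486743445029115330560001 355518209168531397366758400
37906364688445371364544653008890624 3363645945459311770024609913661375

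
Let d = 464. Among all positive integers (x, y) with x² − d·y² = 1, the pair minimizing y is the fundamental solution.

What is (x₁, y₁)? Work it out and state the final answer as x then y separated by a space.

√464 = [21; 1,1,5,1,1,1,5,1,1,42, …], period ℓ=10 (even) → k=9
a_0=21:  p_0=21·1+0=21,  q_0=21·0+1=1
…
a_3=5:  p_3=5·43+22=237,  q_3=5·2+1=11
…
a_5=1:  p_5=1·280+237=517,  q_5=1·13+11=24
a_6=1:  p_6=1·517+280=797,  q_6=1·24+13=37
a_7=5:  p_7=5·797+517=4502,  q_7=5·37+24=209
a_8=1:  p_8=1·4502+797=5299,  q_8=1·209+37=246
a_9=1:  p_9=1·5299+4502=9801,  q_9=1·246+209=455
→ (9801, 455).  Check: 9801²=96059601, 464·455²=96059600, difference 1.

9801 455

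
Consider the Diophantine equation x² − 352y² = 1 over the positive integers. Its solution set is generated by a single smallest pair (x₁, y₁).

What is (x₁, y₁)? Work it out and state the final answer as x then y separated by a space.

√352 → a₀=18, period (1,3,5,9,5,3,1,36); ℓ=8 even so k=7
step 0: (18, 1)  from 18·(1,0) + (0,1)
step 1: (19, 1)  from 1·(18,1) + (1,0)
…
step 4: (3621, 193)  from 9·(394,21) + (75,4)
step 5: (18499, 986)  from 5·(3621,193) + (394,21)
step 6: (59118, 3151)  from 3·(18499,986) + (3621,193)
step 7: (77617, 4137)  from 1·(59118,3151) + (18499,986)
(x₁, y₁) = (77617, 4137);  77617² − 352·4137² = 1 ✓

77617 4137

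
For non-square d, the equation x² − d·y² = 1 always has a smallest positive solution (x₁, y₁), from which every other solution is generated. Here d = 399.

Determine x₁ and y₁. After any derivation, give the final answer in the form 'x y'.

√399 = [19; 1,38, …], period ℓ=2 (even) → k=1
i=0: a=19 ⇒ p=19, q=1
i=1: a=1 ⇒ p=20, q=1
→ (20, 1).  Check: 20²=400, 399·1²=399, difference 1.

20 1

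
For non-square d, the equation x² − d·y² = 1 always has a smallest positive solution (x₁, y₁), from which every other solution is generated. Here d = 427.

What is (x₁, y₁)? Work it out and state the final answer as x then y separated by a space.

[20; 1,1,1,40] for √427; ℓ=4 ⇒ convergent index 3
step 0: (20, 1)  from 20·(1,0) + (0,1)
step 1: (21, 1)  from 1·(20,1) + (1,0)
step 2: (41, 2)  from 1·(21,1) + (20,1)
step 3: (62, 3)  from 1·(41,2) + (21,1)
→ (62, 3).  Check: 62²=3844, 427·3²=3843, difference 1.

62 3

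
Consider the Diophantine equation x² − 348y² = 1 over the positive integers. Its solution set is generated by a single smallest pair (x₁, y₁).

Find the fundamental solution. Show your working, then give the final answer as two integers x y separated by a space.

1567 84

d=348: √d = [18; 1,1,1,8,1,1,1,36] (ℓ=8, even), read p_7/q_7
a_0=18:  p_0=18·1+0=18,  q_0=18·0+1=1
a_1=1:  p_1=1·18+1=19,  q_1=1·1+0=1
…
a_4=8:  p_4=8·56+37=485,  q_4=8·3+2=26
a_5=1:  p_5=1·485+56=541,  q_5=1·26+3=29
a_6=1:  p_6=1·541+485=1026,  q_6=1·29+26=55
a_7=1:  p_7=1·1026+541=1567,  q_7=1·55+29=84
fundamental: x₁=1567, y₁=84  (since 2455489 − 348·7056 = 1)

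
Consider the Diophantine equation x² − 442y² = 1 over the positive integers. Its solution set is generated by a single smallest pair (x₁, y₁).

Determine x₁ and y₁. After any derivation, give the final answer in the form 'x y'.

883 42

√442 = [21; 42, …], period ℓ=1 (odd) → k=1
a_0=21:  p_0=21·1+0=21,  q_0=21·0+1=1
a_1=42:  p_1=42·21+1=883,  q_1=42·1+0=42
→ (883, 42).  Check: 883²=779689, 442·42²=779688, difference 1.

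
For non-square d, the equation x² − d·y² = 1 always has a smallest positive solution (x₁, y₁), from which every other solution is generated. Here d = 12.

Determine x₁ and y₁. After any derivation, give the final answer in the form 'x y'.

7 2

[3; 2,6] for √12; ℓ=2 ⇒ convergent index 1
step 0: (3, 1)  from 3·(1,0) + (0,1)
step 1: (7, 2)  from 2·(3,1) + (1,0)
→ (7, 2).  Check: 7²=49, 12·2²=48, difference 1.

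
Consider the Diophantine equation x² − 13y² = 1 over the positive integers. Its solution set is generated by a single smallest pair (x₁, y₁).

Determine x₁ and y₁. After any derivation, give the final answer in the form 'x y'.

d=13: √d = [3; 1,1,1,1,6] (ℓ=5, odd), read p_9/q_9
i=0: a=3 ⇒ p=3, q=1
i=1: a=1 ⇒ p=4, q=1
…
i=3: a=1 ⇒ p=11, q=3
i=4: a=1 ⇒ p=18, q=5
i=5: a=6 ⇒ p=119, q=33
i=6: a=1 ⇒ p=137, q=38
…
i=8: a=1 ⇒ p=393, q=109
i=9: a=1 ⇒ p=649, q=180
fundamental: x₁=649, y₁=180  (since 421201 − 13·32400 = 1)

649 180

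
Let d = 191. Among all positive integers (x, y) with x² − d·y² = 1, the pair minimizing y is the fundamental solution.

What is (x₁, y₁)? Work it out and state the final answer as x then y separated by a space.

8994000 650783

d=191: √d = [13; 1,4,1,1,3,…,4,1,26] (ℓ=16, even), read p_15/q_15
k=0  a_k=13  p_k/q_k = 13/1
k=1  a_k=1  p_k/q_k = 14/1
k=2  a_k=4  p_k/q_k = 69/5
…
k=6  a_k=2  p_k/q_k = 1230/89
…
k=8  a_k=13  p_k/q_k = 40217/2910
k=9  a_k=2  p_k/q_k = 83433/6037
…
k=14  a_k=4  p_k/q_k = 7377553/533821
k=15  a_k=1  p_k/q_k = 8994000/650783
→ (8994000, 650783).  Check: 8994000²=80892036000000, 191·650783²=80892035999999, difference 1.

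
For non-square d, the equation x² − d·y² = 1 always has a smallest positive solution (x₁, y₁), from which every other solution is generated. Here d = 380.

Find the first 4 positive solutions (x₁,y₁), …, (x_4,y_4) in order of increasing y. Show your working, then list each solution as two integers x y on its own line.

[19; 2,38] for √380; ℓ=2 ⇒ convergent index 1
k=0  a_k=19  p_k/q_k = 19/1
k=1  a_k=2  p_k/q_k = 39/2
→ (39, 2).  Check: 39²=1521, 380·2²=1520, difference 1.
(39+2√380)^2 = 3041 + 156√380
(39+2√380)^3 = 237159 + 12166√380
(39+2√380)^4 = 18495361 + 948792√380

39 2
3041 156
237159 12166
18495361 948792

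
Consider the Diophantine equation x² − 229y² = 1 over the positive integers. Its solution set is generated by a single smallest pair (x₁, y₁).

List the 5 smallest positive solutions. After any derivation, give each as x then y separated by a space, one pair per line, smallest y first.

√229 → a₀=15, period (7,1,1,7,30); ℓ=5 odd so k=9
step 0: (15, 1)  from 15·(1,0) + (0,1)
…
step 2: (121, 8)  from 1·(106,7) + (15,1)
step 3: (227, 15)  from 1·(121,8) + (106,7)
step 4: (1710, 113)  from 7·(227,15) + (121,8)
step 5: (51527, 3405)  from 30·(1710,113) + (227,15)
…
step 8: (776325, 51301)  from 1·(413926,27353) + (362399,23948)
step 9: (5848201, 386460)  from 7·(776325,51301) + (413926,27353)
(x₁, y₁) = (5848201, 386460);  5848201² − 229·386460² = 1 ✓
(x_2, y_2) = (5848201·5848201 + 229·386460·386460, 5848201·386460 + 386460·5848201) = (68402909872801, 4520191516920)
(x_3, y_3) = (5848201·68402909872801 + 229·386460·4520191516920, 5848201·4520191516920 + 386460·68402909872801) = (800067931842043513801, 52869977098885735380)
(x_4, y_4) = (5848201·800067931842043513801 + 229·386460·52869977098885735380, 5848201·52869977098885735380 + 386460·800067931842043513801) = (9357916158133073035999171201, 618388505879356792878585840)
(x_5, y_5) = (5848201·9357916158133073035999171201 + 229·386460·618388505879356792878585840, 5848201·618388505879356792878585840 + 386460·9357916158133073035999171201) = (109453949267819191656474935990205001, 7232920556944267680961578290412300)

5848201 386460
68402909872801 4520191516920
800067931842043513801 52869977098885735380
9357916158133073035999171201 618388505879356792878585840
109453949267819191656474935990205001 7232920556944267680961578290412300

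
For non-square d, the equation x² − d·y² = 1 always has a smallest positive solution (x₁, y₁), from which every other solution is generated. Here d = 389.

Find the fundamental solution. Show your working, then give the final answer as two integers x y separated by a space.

3287049 166660

√389 → a₀=19, period (1,2,1,1,1,1,2,1,38); ℓ=9 odd so k=17
k=0  a_k=19  p_k/q_k = 19/1
k=1  a_k=1  p_k/q_k = 20/1
…
k=3  a_k=1  p_k/q_k = 79/4
k=4  a_k=1  p_k/q_k = 138/7
k=5  a_k=1  p_k/q_k = 217/11
k=6  a_k=1  p_k/q_k = 355/18
…
k=8  a_k=1  p_k/q_k = 1282/65
k=9  a_k=38  p_k/q_k = 49643/2517
k=10  a_k=1  p_k/q_k = 50925/2582
k=11  a_k=2  p_k/q_k = 151493/7681
k=12  a_k=1  p_k/q_k = 202418/10263
k=13  a_k=1  p_k/q_k = 353911/17944
…
k=16  a_k=2  p_k/q_k = 2376809/120509
k=17  a_k=1  p_k/q_k = 3287049/166660
→ (3287049, 166660).  Check: 3287049²=10804691128401, 389·166660²=10804691128400, difference 1.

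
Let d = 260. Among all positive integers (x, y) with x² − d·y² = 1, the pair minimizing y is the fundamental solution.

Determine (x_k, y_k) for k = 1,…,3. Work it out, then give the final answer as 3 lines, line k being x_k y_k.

129 8
33281 2064
8586369 532504

√260 → a₀=16, period (8,32); ℓ=2 even so k=1
k=0  a_k=16  p_k/q_k = 16/1
k=1  a_k=8  p_k/q_k = 129/8
(x₁, y₁) = (129, 8);  129² − 260·8² = 1 ✓
(x_2, y_2) = (129·129 + 260·8·8, 129·8 + 8·129) = (33281, 2064)
(x_3, y_3) = (129·33281 + 260·8·2064, 129·2064 + 8·33281) = (8586369, 532504)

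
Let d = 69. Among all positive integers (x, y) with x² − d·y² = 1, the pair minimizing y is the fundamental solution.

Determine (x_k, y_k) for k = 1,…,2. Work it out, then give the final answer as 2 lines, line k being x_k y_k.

[8; 3,3,1,4,1,3,3,16] for √69; ℓ=8 ⇒ convergent index 7
a_0=8:  p_0=8·1+0=8,  q_0=8·0+1=1
a_1=3:  p_1=3·8+1=25,  q_1=3·1+0=3
a_2=3:  p_2=3·25+8=83,  q_2=3·3+1=10
…
a_4=4:  p_4=4·108+83=515,  q_4=4·13+10=62
a_5=1:  p_5=1·515+108=623,  q_5=1·62+13=75
a_6=3:  p_6=3·623+515=2384,  q_6=3·75+62=287
a_7=3:  p_7=3·2384+623=7775,  q_7=3·287+75=936
(x₁, y₁) = (7775, 936);  7775² − 69·936² = 1 ✓
(7775+936√69)^2 = 120901249 + 14554800√69

7775 936
120901249 14554800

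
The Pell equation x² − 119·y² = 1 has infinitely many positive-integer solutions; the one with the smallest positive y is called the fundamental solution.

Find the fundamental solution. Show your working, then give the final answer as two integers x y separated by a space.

[10; 1,9,1,20] for √119; ℓ=4 ⇒ convergent index 3
a_0=10:  p_0=10·1+0=10,  q_0=10·0+1=1
…
a_2=9:  p_2=9·11+10=109,  q_2=9·1+1=10
a_3=1:  p_3=1·109+11=120,  q_3=1·10+1=11
fundamental: x₁=120, y₁=11  (since 14400 − 119·121 = 1)

120 11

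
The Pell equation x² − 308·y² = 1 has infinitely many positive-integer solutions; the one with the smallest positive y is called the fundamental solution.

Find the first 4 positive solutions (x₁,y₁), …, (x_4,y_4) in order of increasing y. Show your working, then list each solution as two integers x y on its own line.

[17; 1,1,4,1,1,34] for √308; ℓ=6 ⇒ convergent index 5
step 0: (17, 1)  from 17·(1,0) + (0,1)
…
step 2: (35, 2)  from 1·(18,1) + (17,1)
step 3: (158, 9)  from 4·(35,2) + (18,1)
step 4: (193, 11)  from 1·(158,9) + (35,2)
step 5: (351, 20)  from 1·(193,11) + (158,9)
fundamental: x₁=351, y₁=20  (since 123201 − 308·400 = 1)
(351+20√308)^2 = 246401 + 14040√308
(351+20√308)^3 = 172973151 + 9856060√308
(351+20√308)^4 = 121426905601 + 6918940080√308

351 20
246401 14040
172973151 9856060
121426905601 6918940080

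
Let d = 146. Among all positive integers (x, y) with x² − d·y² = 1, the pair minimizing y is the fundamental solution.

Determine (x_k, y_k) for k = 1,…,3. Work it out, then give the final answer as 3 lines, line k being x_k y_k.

√146 = [12; 12,24, …], period ℓ=2 (even) → k=1
i=0: a=12 ⇒ p=12, q=1
i=1: a=12 ⇒ p=145, q=12
→ (145, 12).  Check: 145²=21025, 146·12²=21024, difference 1.
(x_2, y_2) = (145·145 + 146·12·12, 145·12 + 12·145) = (42049, 3480)
(x_3, y_3) = (145·42049 + 146·12·3480, 145·3480 + 12·42049) = (12194065, 1009188)

145 12
42049 3480
12194065 1009188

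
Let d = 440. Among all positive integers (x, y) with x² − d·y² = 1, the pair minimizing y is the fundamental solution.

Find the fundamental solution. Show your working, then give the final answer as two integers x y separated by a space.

√440 → a₀=20, period (1,40); ℓ=2 even so k=1
a_0=20:  p_0=20·1+0=20,  q_0=20·0+1=1
a_1=1:  p_1=1·20+1=21,  q_1=1·1+0=1
fundamental: x₁=21, y₁=1  (since 441 − 440·1 = 1)

21 1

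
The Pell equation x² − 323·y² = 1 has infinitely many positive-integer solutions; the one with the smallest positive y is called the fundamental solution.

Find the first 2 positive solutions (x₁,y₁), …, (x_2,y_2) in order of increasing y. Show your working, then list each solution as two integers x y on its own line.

[17; 1,34] for √323; ℓ=2 ⇒ convergent index 1
step 0: (17, 1)  from 17·(1,0) + (0,1)
step 1: (18, 1)  from 1·(17,1) + (1,0)
(x₁, y₁) = (18, 1);  18² − 323·1² = 1 ✓
k=2:  x_2 = 18·18+323·1·1 = 647,  y_2 = 18·1+1·18 = 36

18 1
647 36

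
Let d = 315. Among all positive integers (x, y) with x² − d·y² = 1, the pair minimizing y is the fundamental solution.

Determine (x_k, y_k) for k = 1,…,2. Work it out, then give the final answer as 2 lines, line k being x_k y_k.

[17; 1,2,1,34] for √315; ℓ=4 ⇒ convergent index 3
a_0=17:  p_0=17·1+0=17,  q_0=17·0+1=1
a_1=1:  p_1=1·17+1=18,  q_1=1·1+0=1
a_2=2:  p_2=2·18+17=53,  q_2=2·1+1=3
a_3=1:  p_3=1·53+18=71,  q_3=1·3+1=4
fundamental: x₁=71, y₁=4  (since 5041 − 315·16 = 1)
(x_2, y_2) = (71·71 + 315·4·4, 71·4 + 4·71) = (10081, 568)

71 4
10081 568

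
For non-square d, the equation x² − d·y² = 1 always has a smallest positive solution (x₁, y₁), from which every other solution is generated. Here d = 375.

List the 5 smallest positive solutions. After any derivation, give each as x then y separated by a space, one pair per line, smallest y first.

√375 = [19; 2,1,2,1,5,1,2,1,2,38, …], period ℓ=10 (even) → k=9
a_0=19:  p_0=19·1+0=19,  q_0=19·0+1=1
a_1=2:  p_1=2·19+1=39,  q_1=2·1+0=2
…
a_3=2:  p_3=2·58+39=155,  q_3=2·3+2=8
…
a_7=2:  p_7=2·1433+1220=4086,  q_7=2·74+63=211
a_8=1:  p_8=1·4086+1433=5519,  q_8=1·211+74=285
a_9=2:  p_9=2·5519+4086=15124,  q_9=2·285+211=781
fundamental: x₁=15124, y₁=781  (since 228735376 − 375·609961 = 1)
(x_2, y_2) = (15124·15124 + 375·781·781, 15124·781 + 781·15124) = (457470751, 23623688)
(x_3, y_3) = (15124·457470751 + 375·781·23623688, 15124·23623688 + 781·457470751) = (13837575261124, 714569313843)
(x_4, y_4) = (15124·13837575261124 + 375·781·714569313843, 15124·714569313843 + 781·13837575261124) = (418558976041008001, 21614292581499376)
(x_5, y_5) = (15124·418558976041008001 + 375·781·21614292581499376, 15124·21614292581499376 + 781·418558976041008001) = (12660571893450834753124, 653789121290623811405)

15124 781
457470751 23623688
13837575261124 714569313843
418558976041008001 21614292581499376
12660571893450834753124 653789121290623811405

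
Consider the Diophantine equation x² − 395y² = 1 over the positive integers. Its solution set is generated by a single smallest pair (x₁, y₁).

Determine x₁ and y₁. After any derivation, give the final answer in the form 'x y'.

159 8

d=395: √d = [19; 1,6,1,38] (ℓ=4, even), read p_3/q_3
step 0: (19, 1)  from 19·(1,0) + (0,1)
…
step 2: (139, 7)  from 6·(20,1) + (19,1)
step 3: (159, 8)  from 1·(139,7) + (20,1)
fundamental: x₁=159, y₁=8  (since 25281 − 395·64 = 1)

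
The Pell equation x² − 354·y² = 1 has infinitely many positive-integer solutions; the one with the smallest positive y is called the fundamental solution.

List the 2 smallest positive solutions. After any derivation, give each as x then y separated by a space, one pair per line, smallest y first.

258065 13716
133195088449 7079239080

[18; 1,4,2,2,18,2,2,4,1,36] for √354; ℓ=10 ⇒ convergent index 9
k=0  a_k=18  p_k/q_k = 18/1
k=1  a_k=1  p_k/q_k = 19/1
…
k=5  a_k=18  p_k/q_k = 9351/497
…
k=8  a_k=4  p_k/q_k = 210294/11177
k=9  a_k=1  p_k/q_k = 258065/13716
→ (258065, 13716).  Check: 258065²=66597544225, 354·13716²=66597544224, difference 1.
(258065+13716√354)^2 = 133195088449 + 7079239080√354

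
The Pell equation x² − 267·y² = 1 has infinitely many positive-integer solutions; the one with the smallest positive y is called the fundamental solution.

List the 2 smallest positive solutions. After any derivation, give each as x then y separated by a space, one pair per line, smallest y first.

[16; 2,1,15,1,2,32] for √267; ℓ=6 ⇒ convergent index 5
k=0  a_k=16  p_k/q_k = 16/1
…
k=4  a_k=1  p_k/q_k = 817/50
k=5  a_k=2  p_k/q_k = 2402/147
fundamental: x₁=2402, y₁=147  (since 5769604 − 267·21609 = 1)
(2402+147√267)^2 = 11539207 + 706188√267

2402 147
11539207 706188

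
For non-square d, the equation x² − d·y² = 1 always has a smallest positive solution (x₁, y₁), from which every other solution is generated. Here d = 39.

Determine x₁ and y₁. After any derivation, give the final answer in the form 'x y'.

25 4

d=39: √d = [6; 4,12] (ℓ=2, even), read p_1/q_1
a_0=6:  p_0=6·1+0=6,  q_0=6·0+1=1
a_1=4:  p_1=4·6+1=25,  q_1=4·1+0=4
→ (25, 4).  Check: 25²=625, 39·4²=624, difference 1.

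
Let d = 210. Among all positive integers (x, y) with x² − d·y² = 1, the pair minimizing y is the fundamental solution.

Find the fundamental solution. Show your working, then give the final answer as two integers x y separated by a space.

d=210: √d = [14; 2,28] (ℓ=2, even), read p_1/q_1
k=0  a_k=14  p_k/q_k = 14/1
k=1  a_k=2  p_k/q_k = 29/2
(x₁, y₁) = (29, 2);  29² − 210·2² = 1 ✓

29 2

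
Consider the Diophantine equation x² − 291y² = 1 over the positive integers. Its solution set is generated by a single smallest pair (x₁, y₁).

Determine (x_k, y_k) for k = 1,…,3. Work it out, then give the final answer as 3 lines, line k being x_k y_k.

√291 → a₀=17, period (17,34); ℓ=2 even so k=1
i=0: a=17 ⇒ p=17, q=1
i=1: a=17 ⇒ p=290, q=17
fundamental: x₁=290, y₁=17  (since 84100 − 291·289 = 1)
n=2: (290,17)∘(290,17) = (290·290+291·17·17, 290·17+17·290) = (168199,9860)
n=3: (168199,9860)∘(290,17) = (290·168199+291·17·9860, 290·9860+17·168199) = (97555130,5718783)

290 17
168199 9860
97555130 5718783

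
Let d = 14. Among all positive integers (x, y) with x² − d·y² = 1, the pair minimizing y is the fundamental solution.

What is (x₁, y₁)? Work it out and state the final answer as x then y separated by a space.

15 4

√14 = [3; 1,2,1,6, …], period ℓ=4 (even) → k=3
step 0: (3, 1)  from 3·(1,0) + (0,1)
step 1: (4, 1)  from 1·(3,1) + (1,0)
step 2: (11, 3)  from 2·(4,1) + (3,1)
step 3: (15, 4)  from 1·(11,3) + (4,1)
(x₁, y₁) = (15, 4);  15² − 14·4² = 1 ✓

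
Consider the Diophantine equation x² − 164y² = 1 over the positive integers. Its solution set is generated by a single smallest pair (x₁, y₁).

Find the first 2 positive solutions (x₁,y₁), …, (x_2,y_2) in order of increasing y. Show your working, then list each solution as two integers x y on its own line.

2049 160
8396801 655680

[12; 1,4,6,4,1,24] for √164; ℓ=6 ⇒ convergent index 5
a_0=12:  p_0=12·1+0=12,  q_0=12·0+1=1
…
a_2=4:  p_2=4·13+12=64,  q_2=4·1+1=5
a_3=6:  p_3=6·64+13=397,  q_3=6·5+1=31
a_4=4:  p_4=4·397+64=1652,  q_4=4·31+5=129
a_5=1:  p_5=1·1652+397=2049,  q_5=1·129+31=160
(x₁, y₁) = (2049, 160);  2049² − 164·160² = 1 ✓
(2049+160√164)^2 = 8396801 + 655680√164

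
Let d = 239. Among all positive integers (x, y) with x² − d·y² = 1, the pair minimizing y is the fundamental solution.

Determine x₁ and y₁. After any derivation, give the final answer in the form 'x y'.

6195120 400729

[15; 2,5,1,2,4,15,4,2,1,5,2,30] for √239; ℓ=12 ⇒ convergent index 11
i=0: a=15 ⇒ p=15, q=1
i=1: a=2 ⇒ p=31, q=2
i=2: a=5 ⇒ p=170, q=11
i=3: a=1 ⇒ p=201, q=13
i=4: a=2 ⇒ p=572, q=37
…
i=8: a=2 ⇒ p=346141, q=22390
i=9: a=1 ⇒ p=500258, q=32359
i=10: a=5 ⇒ p=2847431, q=184185
i=11: a=2 ⇒ p=6195120, q=400729
fundamental: x₁=6195120, y₁=400729  (since 38379511814400 − 239·160583731441 = 1)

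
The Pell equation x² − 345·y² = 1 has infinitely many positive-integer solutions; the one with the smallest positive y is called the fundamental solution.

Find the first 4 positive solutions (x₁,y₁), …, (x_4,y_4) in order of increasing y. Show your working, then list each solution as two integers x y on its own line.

[18; 1,1,2,1,6,1,2,1,1,36] for √345; ℓ=10 ⇒ convergent index 9
step 0: (18, 1)  from 18·(1,0) + (0,1)
…
step 7: (2879, 155)  from 2·(1003,54) + (873,47)
step 8: (3882, 209)  from 1·(2879,155) + (1003,54)
step 9: (6761, 364)  from 1·(3882,209) + (2879,155)
fundamental: x₁=6761, y₁=364  (since 45711121 − 345·132496 = 1)
(6761+364√345)^2 = 91422241 + 4922008√345
(6761+364√345)^3 = 1236211536041 + 66555391812√345
(6761+364√345)^4 = 16716052298924161 + 899962003159856√345

6761 364
91422241 4922008
1236211536041 66555391812
16716052298924161 899962003159856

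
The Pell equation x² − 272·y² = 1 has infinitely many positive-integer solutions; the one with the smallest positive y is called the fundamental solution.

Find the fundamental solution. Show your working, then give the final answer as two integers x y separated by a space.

33 2

√272 → a₀=16, period (2,32); ℓ=2 even so k=1
i=0: a=16 ⇒ p=16, q=1
i=1: a=2 ⇒ p=33, q=2
→ (33, 2).  Check: 33²=1089, 272·2²=1088, difference 1.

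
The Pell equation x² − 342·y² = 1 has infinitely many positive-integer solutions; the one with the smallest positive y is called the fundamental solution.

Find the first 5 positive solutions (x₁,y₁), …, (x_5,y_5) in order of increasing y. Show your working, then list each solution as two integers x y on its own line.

[18; 2,36] for √342; ℓ=2 ⇒ convergent index 1
i=0: a=18 ⇒ p=18, q=1
i=1: a=2 ⇒ p=37, q=2
fundamental: x₁=37, y₁=2  (since 1369 − 342·4 = 1)
(37+2√342)^2 = 2737 + 148√342
(37+2√342)^3 = 202501 + 10950√342
(37+2√342)^4 = 14982337 + 810152√342
(37+2√342)^5 = 1108490437 + 59940298√342

37 2
2737 148
202501 10950
14982337 810152
1108490437 59940298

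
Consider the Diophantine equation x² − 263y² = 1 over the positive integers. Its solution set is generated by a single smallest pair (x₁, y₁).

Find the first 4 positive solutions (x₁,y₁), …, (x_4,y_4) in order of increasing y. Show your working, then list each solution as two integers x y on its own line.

139128 8579
38713200767 2387158224
10772180392483224 664241098768765
2997423827252098776577 184829071176614315616

[16; 4,1,1,1,1,15,1,1,1,1,4,32] for √263; ℓ=12 ⇒ convergent index 11
step 0: (16, 1)  from 16·(1,0) + (0,1)
step 1: (65, 4)  from 4·(16,1) + (1,0)
…
step 3: (146, 9)  from 1·(81,5) + (65,4)
…
step 6: (5822, 359)  from 15·(373,23) + (227,14)
…
step 8: (12017, 741)  from 1·(6195,382) + (5822,359)
step 9: (18212, 1123)  from 1·(12017,741) + (6195,382)
step 10: (30229, 1864)  from 1·(18212,1123) + (12017,741)
step 11: (139128, 8579)  from 4·(30229,1864) + (18212,1123)
(x₁, y₁) = (139128, 8579);  139128² − 263·8579² = 1 ✓
n=2: (139128,8579)∘(139128,8579) = (139128·139128+263·8579·8579, 139128·8579+8579·139128) = (38713200767,2387158224)
n=3: (38713200767,2387158224)∘(139128,8579) = (139128·38713200767+263·8579·2387158224, 139128·2387158224+8579·38713200767) = (10772180392483224,664241098768765)
n=4: (10772180392483224,664241098768765)∘(139128,8579) = (139128·10772180392483224+263·8579·664241098768765, 139128·664241098768765+8579·10772180392483224) = (2997423827252098776577,184829071176614315616)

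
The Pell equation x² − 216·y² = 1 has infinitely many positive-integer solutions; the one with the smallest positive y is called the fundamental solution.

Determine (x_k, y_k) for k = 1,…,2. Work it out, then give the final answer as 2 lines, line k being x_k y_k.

485 33
470449 32010

d=216: √d = [14; 1,2,3,2,1,28] (ℓ=6, even), read p_5/q_5
i=0: a=14 ⇒ p=14, q=1
…
i=2: a=2 ⇒ p=44, q=3
i=3: a=3 ⇒ p=147, q=10
i=4: a=2 ⇒ p=338, q=23
i=5: a=1 ⇒ p=485, q=33
(x₁, y₁) = (485, 33);  485² − 216·33² = 1 ✓
(485+33√216)^2 = 470449 + 32010√216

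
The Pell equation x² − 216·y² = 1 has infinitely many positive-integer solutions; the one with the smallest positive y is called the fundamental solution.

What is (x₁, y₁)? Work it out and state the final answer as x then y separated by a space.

[14; 1,2,3,2,1,28] for √216; ℓ=6 ⇒ convergent index 5
step 0: (14, 1)  from 14·(1,0) + (0,1)
…
step 2: (44, 3)  from 2·(15,1) + (14,1)
step 3: (147, 10)  from 3·(44,3) + (15,1)
step 4: (338, 23)  from 2·(147,10) + (44,3)
step 5: (485, 33)  from 1·(338,23) + (147,10)
fundamental: x₁=485, y₁=33  (since 235225 − 216·1089 = 1)

485 33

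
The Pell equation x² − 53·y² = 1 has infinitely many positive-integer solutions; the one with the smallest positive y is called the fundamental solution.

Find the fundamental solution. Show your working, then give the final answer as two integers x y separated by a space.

[7; 3,1,1,3,14] for √53; ℓ=5 ⇒ convergent index 9
i=0: a=7 ⇒ p=7, q=1
…
i=2: a=1 ⇒ p=29, q=4
i=3: a=1 ⇒ p=51, q=7
i=4: a=3 ⇒ p=182, q=25
i=5: a=14 ⇒ p=2599, q=357
…
i=7: a=1 ⇒ p=10578, q=1453
i=8: a=1 ⇒ p=18557, q=2549
i=9: a=3 ⇒ p=66249, q=9100
→ (66249, 9100).  Check: 66249²=4388930001, 53·9100²=4388930000, difference 1.

66249 9100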